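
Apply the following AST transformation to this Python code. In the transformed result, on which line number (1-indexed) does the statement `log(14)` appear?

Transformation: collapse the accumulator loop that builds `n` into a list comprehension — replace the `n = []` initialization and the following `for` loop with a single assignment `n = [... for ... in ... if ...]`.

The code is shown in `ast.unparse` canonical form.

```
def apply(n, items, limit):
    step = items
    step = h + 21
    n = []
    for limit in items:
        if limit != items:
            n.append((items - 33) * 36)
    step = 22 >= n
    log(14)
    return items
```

Transformed code:
def apply(n, items, limit):
    step = items
    step = h + 21
    n = [(items - 33) * 36 for limit in items if limit != items]
    step = 22 >= n
    log(14)
    return items

6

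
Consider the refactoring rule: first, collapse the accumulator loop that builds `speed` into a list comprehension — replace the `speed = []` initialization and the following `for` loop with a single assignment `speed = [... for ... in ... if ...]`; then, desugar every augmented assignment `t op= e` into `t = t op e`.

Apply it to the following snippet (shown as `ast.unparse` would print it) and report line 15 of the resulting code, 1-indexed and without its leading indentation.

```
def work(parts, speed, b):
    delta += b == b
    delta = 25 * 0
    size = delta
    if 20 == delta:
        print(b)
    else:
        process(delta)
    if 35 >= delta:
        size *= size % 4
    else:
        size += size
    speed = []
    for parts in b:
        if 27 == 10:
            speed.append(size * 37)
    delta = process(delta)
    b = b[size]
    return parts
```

b = b[size]

Transformed code:
def work(parts, speed, b):
    delta = delta + (b == b)
    delta = 25 * 0
    size = delta
    if 20 == delta:
        print(b)
    else:
        process(delta)
    if 35 >= delta:
        size = size * (size % 4)
    else:
        size = size + size
    speed = [size * 37 for parts in b if 27 == 10]
    delta = process(delta)
    b = b[size]
    return parts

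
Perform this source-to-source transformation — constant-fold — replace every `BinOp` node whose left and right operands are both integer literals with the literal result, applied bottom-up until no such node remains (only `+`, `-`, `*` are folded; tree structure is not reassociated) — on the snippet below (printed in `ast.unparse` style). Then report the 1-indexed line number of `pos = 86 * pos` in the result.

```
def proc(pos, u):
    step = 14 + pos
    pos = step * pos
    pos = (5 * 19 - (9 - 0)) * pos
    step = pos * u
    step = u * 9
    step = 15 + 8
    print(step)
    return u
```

Transformed code:
def proc(pos, u):
    step = 14 + pos
    pos = step * pos
    pos = 86 * pos
    step = pos * u
    step = u * 9
    step = 23
    print(step)
    return u

4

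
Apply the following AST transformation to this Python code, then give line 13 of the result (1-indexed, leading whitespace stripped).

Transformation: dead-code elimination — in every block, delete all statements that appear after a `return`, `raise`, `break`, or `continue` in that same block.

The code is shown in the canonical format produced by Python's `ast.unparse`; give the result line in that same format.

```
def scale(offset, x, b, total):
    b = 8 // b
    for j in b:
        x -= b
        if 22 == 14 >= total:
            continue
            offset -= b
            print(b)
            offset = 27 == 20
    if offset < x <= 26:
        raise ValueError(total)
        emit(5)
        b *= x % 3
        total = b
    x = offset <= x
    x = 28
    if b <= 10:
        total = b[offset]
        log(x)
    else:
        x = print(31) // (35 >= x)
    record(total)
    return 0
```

log(x)

Transformed code:
def scale(offset, x, b, total):
    b = 8 // b
    for j in b:
        x -= b
        if 22 == 14 >= total:
            continue
    if offset < x <= 26:
        raise ValueError(total)
    x = offset <= x
    x = 28
    if b <= 10:
        total = b[offset]
        log(x)
    else:
        x = print(31) // (35 >= x)
    record(total)
    return 0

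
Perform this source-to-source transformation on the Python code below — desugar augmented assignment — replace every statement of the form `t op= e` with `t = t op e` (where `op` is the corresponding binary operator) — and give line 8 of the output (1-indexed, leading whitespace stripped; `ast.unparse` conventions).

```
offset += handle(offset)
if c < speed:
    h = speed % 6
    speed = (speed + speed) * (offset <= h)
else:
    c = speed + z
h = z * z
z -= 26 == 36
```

Transformed code:
offset = offset + handle(offset)
if c < speed:
    h = speed % 6
    speed = (speed + speed) * (offset <= h)
else:
    c = speed + z
h = z * z
z = z - (26 == 36)

z = z - (26 == 36)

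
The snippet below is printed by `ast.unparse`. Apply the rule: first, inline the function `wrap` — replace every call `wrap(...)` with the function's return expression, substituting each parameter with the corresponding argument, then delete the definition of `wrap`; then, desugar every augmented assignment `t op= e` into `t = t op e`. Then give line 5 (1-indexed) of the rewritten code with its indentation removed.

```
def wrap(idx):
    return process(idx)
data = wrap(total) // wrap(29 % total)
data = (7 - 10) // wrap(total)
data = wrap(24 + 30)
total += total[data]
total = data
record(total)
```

Transformed code:
data = process(total) // process(29 % total)
data = (7 - 10) // process(total)
data = process(24 + 30)
total = total + total[data]
total = data
record(total)

total = data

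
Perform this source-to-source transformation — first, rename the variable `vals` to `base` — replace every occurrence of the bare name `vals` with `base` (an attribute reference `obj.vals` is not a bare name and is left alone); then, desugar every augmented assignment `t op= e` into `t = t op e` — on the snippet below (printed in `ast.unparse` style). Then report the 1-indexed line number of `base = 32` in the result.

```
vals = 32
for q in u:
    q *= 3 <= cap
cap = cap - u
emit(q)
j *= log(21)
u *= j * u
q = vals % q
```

Transformed code:
base = 32
for q in u:
    q = q * (3 <= cap)
cap = cap - u
emit(q)
j = j * log(21)
u = u * (j * u)
q = base % q

1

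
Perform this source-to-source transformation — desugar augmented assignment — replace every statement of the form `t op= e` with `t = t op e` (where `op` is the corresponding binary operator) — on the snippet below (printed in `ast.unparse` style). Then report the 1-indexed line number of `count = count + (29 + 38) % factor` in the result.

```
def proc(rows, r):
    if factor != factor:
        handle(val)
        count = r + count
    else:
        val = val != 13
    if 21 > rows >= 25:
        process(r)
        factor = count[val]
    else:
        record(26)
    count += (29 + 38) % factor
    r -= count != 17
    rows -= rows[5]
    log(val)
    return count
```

Transformed code:
def proc(rows, r):
    if factor != factor:
        handle(val)
        count = r + count
    else:
        val = val != 13
    if 21 > rows >= 25:
        process(r)
        factor = count[val]
    else:
        record(26)
    count = count + (29 + 38) % factor
    r = r - (count != 17)
    rows = rows - rows[5]
    log(val)
    return count

12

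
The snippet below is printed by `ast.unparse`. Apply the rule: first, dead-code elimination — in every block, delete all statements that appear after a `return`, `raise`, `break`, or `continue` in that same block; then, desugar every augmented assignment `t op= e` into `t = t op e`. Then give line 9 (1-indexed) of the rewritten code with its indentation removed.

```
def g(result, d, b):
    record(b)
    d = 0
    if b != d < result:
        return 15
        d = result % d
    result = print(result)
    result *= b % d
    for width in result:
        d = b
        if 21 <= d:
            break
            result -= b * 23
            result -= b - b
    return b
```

d = b

Transformed code:
def g(result, d, b):
    record(b)
    d = 0
    if b != d < result:
        return 15
    result = print(result)
    result = result * (b % d)
    for width in result:
        d = b
        if 21 <= d:
            break
    return b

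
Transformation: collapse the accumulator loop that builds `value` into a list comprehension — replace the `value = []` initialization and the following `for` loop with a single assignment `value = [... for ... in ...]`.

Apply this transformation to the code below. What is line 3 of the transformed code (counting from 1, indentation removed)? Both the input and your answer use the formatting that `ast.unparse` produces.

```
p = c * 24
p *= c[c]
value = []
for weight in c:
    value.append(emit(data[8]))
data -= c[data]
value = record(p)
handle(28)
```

value = [emit(data[8]) for weight in c]

Transformed code:
p = c * 24
p *= c[c]
value = [emit(data[8]) for weight in c]
data -= c[data]
value = record(p)
handle(28)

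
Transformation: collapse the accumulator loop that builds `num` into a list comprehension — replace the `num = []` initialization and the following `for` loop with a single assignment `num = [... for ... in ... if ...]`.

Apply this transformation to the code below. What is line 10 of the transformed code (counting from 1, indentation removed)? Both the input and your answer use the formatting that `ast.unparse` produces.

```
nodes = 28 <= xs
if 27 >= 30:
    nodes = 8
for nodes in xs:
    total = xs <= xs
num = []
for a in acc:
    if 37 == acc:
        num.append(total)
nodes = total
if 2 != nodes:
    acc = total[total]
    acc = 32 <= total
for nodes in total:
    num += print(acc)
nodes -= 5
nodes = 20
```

Transformed code:
nodes = 28 <= xs
if 27 >= 30:
    nodes = 8
for nodes in xs:
    total = xs <= xs
num = [total for a in acc if 37 == acc]
nodes = total
if 2 != nodes:
    acc = total[total]
    acc = 32 <= total
for nodes in total:
    num += print(acc)
nodes -= 5
nodes = 20

acc = 32 <= total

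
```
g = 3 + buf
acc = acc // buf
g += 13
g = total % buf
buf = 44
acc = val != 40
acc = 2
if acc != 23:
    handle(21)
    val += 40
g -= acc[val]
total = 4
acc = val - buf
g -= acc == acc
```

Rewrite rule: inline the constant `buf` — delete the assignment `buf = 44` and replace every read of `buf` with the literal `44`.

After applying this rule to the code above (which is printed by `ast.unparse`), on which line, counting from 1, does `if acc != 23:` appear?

7

Transformed code:
g = 3 + 44
acc = acc // 44
g += 13
g = total % 44
acc = val != 40
acc = 2
if acc != 23:
    handle(21)
    val += 40
g -= acc[val]
total = 4
acc = val - 44
g -= acc == acc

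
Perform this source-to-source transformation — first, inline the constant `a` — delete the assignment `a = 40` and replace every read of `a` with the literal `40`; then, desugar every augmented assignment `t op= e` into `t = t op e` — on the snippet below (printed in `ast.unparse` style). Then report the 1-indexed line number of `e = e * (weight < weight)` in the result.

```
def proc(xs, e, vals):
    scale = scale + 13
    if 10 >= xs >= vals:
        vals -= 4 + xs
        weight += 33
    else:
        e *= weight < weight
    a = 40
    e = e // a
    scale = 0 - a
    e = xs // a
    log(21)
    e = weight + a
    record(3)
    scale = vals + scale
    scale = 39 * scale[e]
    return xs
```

Transformed code:
def proc(xs, e, vals):
    scale = scale + 13
    if 10 >= xs >= vals:
        vals = vals - (4 + xs)
        weight = weight + 33
    else:
        e = e * (weight < weight)
    e = e // 40
    scale = 0 - 40
    e = xs // 40
    log(21)
    e = weight + 40
    record(3)
    scale = vals + scale
    scale = 39 * scale[e]
    return xs

7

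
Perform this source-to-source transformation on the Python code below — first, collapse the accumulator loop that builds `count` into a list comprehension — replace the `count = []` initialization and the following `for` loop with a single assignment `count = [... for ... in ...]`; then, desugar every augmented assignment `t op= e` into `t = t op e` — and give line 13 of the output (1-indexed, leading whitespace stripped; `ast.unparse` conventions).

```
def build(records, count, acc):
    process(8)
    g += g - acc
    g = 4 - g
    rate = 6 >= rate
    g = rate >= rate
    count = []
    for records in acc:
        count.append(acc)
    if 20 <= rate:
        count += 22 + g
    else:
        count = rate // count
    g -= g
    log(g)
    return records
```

log(g)

Transformed code:
def build(records, count, acc):
    process(8)
    g = g + (g - acc)
    g = 4 - g
    rate = 6 >= rate
    g = rate >= rate
    count = [acc for records in acc]
    if 20 <= rate:
        count = count + (22 + g)
    else:
        count = rate // count
    g = g - g
    log(g)
    return records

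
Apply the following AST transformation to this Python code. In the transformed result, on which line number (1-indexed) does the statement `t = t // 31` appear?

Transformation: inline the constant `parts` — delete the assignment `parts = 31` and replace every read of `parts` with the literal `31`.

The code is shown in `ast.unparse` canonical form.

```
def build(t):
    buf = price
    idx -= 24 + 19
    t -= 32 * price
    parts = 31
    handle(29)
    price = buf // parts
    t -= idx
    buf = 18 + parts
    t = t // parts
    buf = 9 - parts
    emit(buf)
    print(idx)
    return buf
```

9

Transformed code:
def build(t):
    buf = price
    idx -= 24 + 19
    t -= 32 * price
    handle(29)
    price = buf // 31
    t -= idx
    buf = 18 + 31
    t = t // 31
    buf = 9 - 31
    emit(buf)
    print(idx)
    return buf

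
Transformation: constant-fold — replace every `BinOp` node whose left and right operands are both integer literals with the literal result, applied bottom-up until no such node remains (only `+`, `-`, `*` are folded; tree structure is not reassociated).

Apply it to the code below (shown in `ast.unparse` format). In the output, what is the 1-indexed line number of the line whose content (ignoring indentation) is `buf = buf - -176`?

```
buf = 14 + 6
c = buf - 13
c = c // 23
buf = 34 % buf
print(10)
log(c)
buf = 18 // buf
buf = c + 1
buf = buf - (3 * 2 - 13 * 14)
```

9

Transformed code:
buf = 20
c = buf - 13
c = c // 23
buf = 34 % buf
print(10)
log(c)
buf = 18 // buf
buf = c + 1
buf = buf - -176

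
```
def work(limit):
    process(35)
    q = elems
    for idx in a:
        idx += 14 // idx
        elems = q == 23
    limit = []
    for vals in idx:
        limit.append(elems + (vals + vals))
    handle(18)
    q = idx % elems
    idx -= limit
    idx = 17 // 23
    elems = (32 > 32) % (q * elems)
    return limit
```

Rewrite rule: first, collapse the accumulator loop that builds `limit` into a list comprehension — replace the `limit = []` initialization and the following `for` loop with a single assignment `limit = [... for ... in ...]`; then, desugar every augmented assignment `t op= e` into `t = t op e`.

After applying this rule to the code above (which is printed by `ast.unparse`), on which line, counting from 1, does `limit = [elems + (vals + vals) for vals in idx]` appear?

Transformed code:
def work(limit):
    process(35)
    q = elems
    for idx in a:
        idx = idx + 14 // idx
        elems = q == 23
    limit = [elems + (vals + vals) for vals in idx]
    handle(18)
    q = idx % elems
    idx = idx - limit
    idx = 17 // 23
    elems = (32 > 32) % (q * elems)
    return limit

7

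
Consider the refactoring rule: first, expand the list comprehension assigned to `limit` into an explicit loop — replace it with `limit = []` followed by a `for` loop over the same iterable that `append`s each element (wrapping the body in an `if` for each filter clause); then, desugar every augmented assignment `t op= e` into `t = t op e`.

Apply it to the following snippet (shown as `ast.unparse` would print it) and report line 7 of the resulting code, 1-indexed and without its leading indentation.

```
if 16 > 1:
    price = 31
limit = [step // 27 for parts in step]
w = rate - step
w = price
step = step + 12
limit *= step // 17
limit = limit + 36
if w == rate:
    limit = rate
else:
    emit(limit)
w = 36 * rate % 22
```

w = price

Transformed code:
if 16 > 1:
    price = 31
limit = []
for parts in step:
    limit.append(step // 27)
w = rate - step
w = price
step = step + 12
limit = limit * (step // 17)
limit = limit + 36
if w == rate:
    limit = rate
else:
    emit(limit)
w = 36 * rate % 22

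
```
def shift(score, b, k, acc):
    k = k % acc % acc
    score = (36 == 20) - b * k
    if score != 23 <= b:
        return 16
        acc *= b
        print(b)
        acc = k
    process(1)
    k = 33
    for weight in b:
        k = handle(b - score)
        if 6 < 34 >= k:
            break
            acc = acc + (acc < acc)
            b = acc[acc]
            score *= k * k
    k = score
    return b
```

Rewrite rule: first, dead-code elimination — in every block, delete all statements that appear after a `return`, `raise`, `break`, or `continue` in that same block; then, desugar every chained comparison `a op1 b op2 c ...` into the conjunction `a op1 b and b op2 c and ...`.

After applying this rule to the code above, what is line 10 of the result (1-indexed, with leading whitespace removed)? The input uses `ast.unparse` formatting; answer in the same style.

if 6 < 34 and 34 >= k:

Transformed code:
def shift(score, b, k, acc):
    k = k % acc % acc
    score = (36 == 20) - b * k
    if score != 23 and 23 <= b:
        return 16
    process(1)
    k = 33
    for weight in b:
        k = handle(b - score)
        if 6 < 34 and 34 >= k:
            break
    k = score
    return b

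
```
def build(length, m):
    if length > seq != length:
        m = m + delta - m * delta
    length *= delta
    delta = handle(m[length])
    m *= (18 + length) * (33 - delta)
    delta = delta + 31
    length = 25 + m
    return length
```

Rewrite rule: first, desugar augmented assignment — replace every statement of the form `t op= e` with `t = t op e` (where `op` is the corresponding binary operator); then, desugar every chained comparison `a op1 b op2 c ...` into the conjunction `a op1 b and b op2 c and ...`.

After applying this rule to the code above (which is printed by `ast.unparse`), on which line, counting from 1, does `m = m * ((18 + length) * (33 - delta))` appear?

Transformed code:
def build(length, m):
    if length > seq and seq != length:
        m = m + delta - m * delta
    length = length * delta
    delta = handle(m[length])
    m = m * ((18 + length) * (33 - delta))
    delta = delta + 31
    length = 25 + m
    return length

6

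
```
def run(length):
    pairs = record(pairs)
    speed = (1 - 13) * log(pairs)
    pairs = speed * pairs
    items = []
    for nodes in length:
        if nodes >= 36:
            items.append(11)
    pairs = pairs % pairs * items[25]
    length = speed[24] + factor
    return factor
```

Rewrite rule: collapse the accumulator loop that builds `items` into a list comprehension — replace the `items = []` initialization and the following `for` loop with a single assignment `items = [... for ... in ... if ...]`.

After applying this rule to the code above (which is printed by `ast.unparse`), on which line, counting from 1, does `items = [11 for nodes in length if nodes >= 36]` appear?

5

Transformed code:
def run(length):
    pairs = record(pairs)
    speed = (1 - 13) * log(pairs)
    pairs = speed * pairs
    items = [11 for nodes in length if nodes >= 36]
    pairs = pairs % pairs * items[25]
    length = speed[24] + factor
    return factor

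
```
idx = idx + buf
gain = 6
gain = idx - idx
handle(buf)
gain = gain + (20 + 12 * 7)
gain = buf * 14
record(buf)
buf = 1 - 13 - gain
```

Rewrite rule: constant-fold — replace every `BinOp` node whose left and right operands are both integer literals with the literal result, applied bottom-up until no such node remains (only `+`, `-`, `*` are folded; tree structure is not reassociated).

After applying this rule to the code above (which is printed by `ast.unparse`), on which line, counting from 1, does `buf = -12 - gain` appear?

Transformed code:
idx = idx + buf
gain = 6
gain = idx - idx
handle(buf)
gain = gain + 104
gain = buf * 14
record(buf)
buf = -12 - gain

8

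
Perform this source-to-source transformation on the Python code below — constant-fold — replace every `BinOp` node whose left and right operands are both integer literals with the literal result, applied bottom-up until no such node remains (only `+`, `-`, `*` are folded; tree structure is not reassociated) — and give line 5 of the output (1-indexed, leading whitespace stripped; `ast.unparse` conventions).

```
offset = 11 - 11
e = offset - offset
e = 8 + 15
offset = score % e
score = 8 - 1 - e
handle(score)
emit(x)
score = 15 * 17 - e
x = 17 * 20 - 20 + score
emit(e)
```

score = 7 - e

Transformed code:
offset = 0
e = offset - offset
e = 23
offset = score % e
score = 7 - e
handle(score)
emit(x)
score = 255 - e
x = 320 + score
emit(e)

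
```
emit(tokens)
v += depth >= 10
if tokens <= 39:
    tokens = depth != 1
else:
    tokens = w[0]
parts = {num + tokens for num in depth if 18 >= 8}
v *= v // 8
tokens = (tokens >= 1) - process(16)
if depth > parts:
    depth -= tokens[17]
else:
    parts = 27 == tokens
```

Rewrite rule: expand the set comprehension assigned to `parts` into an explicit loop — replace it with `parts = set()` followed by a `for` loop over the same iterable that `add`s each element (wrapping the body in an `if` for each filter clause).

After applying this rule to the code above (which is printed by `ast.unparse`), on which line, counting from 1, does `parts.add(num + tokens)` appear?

Transformed code:
emit(tokens)
v += depth >= 10
if tokens <= 39:
    tokens = depth != 1
else:
    tokens = w[0]
parts = set()
for num in depth:
    if 18 >= 8:
        parts.add(num + tokens)
v *= v // 8
tokens = (tokens >= 1) - process(16)
if depth > parts:
    depth -= tokens[17]
else:
    parts = 27 == tokens

10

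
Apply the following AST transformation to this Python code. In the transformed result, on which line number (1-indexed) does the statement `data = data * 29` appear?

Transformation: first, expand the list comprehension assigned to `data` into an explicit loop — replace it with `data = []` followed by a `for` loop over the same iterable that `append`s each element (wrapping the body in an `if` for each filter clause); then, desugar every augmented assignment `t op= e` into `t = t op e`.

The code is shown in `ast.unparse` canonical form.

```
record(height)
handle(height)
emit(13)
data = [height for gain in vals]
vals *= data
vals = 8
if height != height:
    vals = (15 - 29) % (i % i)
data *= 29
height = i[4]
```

Transformed code:
record(height)
handle(height)
emit(13)
data = []
for gain in vals:
    data.append(height)
vals = vals * data
vals = 8
if height != height:
    vals = (15 - 29) % (i % i)
data = data * 29
height = i[4]

11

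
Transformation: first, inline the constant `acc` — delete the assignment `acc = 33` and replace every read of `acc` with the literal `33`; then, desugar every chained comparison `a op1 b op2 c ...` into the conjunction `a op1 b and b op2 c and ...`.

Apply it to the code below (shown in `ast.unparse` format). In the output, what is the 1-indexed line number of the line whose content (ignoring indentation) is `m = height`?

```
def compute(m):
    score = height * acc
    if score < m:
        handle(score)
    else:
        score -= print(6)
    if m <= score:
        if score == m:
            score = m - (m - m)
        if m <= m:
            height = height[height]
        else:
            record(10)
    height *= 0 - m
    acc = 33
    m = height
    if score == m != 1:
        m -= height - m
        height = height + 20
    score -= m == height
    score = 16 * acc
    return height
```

Transformed code:
def compute(m):
    score = height * 33
    if score < m:
        handle(score)
    else:
        score -= print(6)
    if m <= score:
        if score == m:
            score = m - (m - m)
        if m <= m:
            height = height[height]
        else:
            record(10)
    height *= 0 - m
    m = height
    if score == m and m != 1:
        m -= height - m
        height = height + 20
    score -= m == height
    score = 16 * 33
    return height

15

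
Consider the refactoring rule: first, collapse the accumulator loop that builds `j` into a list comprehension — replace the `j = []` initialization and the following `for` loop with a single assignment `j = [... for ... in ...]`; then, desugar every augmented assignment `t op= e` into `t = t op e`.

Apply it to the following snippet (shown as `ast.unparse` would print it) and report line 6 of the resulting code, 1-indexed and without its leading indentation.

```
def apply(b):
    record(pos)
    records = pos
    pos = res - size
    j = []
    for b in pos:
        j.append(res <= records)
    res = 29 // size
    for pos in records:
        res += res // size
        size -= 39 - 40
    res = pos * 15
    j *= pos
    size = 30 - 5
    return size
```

res = 29 // size

Transformed code:
def apply(b):
    record(pos)
    records = pos
    pos = res - size
    j = [res <= records for b in pos]
    res = 29 // size
    for pos in records:
        res = res + res // size
        size = size - (39 - 40)
    res = pos * 15
    j = j * pos
    size = 30 - 5
    return size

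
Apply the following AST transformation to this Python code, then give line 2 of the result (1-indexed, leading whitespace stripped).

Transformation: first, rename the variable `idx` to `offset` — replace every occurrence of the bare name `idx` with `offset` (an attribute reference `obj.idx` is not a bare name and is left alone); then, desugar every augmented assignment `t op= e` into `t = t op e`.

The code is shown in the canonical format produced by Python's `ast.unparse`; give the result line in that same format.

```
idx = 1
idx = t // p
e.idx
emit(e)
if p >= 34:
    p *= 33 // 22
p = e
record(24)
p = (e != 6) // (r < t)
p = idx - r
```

offset = t // p

Transformed code:
offset = 1
offset = t // p
e.idx
emit(e)
if p >= 34:
    p = p * (33 // 22)
p = e
record(24)
p = (e != 6) // (r < t)
p = offset - r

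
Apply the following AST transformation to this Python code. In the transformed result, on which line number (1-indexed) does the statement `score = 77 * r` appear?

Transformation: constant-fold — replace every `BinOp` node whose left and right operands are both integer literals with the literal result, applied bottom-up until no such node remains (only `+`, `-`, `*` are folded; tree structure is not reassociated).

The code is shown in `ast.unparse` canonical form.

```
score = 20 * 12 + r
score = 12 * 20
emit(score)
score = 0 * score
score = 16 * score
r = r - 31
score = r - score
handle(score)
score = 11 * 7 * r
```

Transformed code:
score = 240 + r
score = 240
emit(score)
score = 0 * score
score = 16 * score
r = r - 31
score = r - score
handle(score)
score = 77 * r

9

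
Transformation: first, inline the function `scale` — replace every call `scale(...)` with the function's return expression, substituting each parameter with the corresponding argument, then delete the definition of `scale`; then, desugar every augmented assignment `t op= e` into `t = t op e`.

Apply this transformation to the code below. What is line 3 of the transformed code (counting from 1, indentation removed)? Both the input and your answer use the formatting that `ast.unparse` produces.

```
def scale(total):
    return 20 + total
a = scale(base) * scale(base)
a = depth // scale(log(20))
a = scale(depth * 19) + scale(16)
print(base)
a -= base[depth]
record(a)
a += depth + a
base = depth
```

a = 20 + depth * 19 + (20 + 16)

Transformed code:
a = (20 + base) * (20 + base)
a = depth // (20 + log(20))
a = 20 + depth * 19 + (20 + 16)
print(base)
a = a - base[depth]
record(a)
a = a + (depth + a)
base = depth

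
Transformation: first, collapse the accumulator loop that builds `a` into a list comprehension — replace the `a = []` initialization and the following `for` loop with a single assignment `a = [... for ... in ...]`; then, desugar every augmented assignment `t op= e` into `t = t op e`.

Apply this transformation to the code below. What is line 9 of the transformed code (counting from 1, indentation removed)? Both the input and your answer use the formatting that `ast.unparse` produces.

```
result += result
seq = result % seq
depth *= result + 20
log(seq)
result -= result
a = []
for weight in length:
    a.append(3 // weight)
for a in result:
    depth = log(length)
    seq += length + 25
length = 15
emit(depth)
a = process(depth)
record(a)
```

seq = seq + (length + 25)

Transformed code:
result = result + result
seq = result % seq
depth = depth * (result + 20)
log(seq)
result = result - result
a = [3 // weight for weight in length]
for a in result:
    depth = log(length)
    seq = seq + (length + 25)
length = 15
emit(depth)
a = process(depth)
record(a)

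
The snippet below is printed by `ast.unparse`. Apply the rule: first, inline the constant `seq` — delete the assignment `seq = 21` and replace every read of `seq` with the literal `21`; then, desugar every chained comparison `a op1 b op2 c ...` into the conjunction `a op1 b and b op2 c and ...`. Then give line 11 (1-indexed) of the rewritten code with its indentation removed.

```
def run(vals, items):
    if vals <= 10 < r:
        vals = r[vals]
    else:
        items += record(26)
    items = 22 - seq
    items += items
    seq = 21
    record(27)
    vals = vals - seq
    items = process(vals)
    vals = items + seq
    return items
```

Transformed code:
def run(vals, items):
    if vals <= 10 and 10 < r:
        vals = r[vals]
    else:
        items += record(26)
    items = 22 - 21
    items += items
    record(27)
    vals = vals - 21
    items = process(vals)
    vals = items + 21
    return items

vals = items + 21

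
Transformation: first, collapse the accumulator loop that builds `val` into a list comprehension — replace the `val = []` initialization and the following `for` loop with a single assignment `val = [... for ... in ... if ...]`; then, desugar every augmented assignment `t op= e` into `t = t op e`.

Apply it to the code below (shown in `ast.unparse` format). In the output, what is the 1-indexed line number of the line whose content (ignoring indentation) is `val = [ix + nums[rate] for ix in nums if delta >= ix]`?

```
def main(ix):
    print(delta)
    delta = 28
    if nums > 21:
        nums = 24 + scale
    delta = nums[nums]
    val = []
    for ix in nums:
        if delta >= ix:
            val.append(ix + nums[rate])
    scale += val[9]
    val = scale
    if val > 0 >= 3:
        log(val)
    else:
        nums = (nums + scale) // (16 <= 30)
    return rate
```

Transformed code:
def main(ix):
    print(delta)
    delta = 28
    if nums > 21:
        nums = 24 + scale
    delta = nums[nums]
    val = [ix + nums[rate] for ix in nums if delta >= ix]
    scale = scale + val[9]
    val = scale
    if val > 0 >= 3:
        log(val)
    else:
        nums = (nums + scale) // (16 <= 30)
    return rate

7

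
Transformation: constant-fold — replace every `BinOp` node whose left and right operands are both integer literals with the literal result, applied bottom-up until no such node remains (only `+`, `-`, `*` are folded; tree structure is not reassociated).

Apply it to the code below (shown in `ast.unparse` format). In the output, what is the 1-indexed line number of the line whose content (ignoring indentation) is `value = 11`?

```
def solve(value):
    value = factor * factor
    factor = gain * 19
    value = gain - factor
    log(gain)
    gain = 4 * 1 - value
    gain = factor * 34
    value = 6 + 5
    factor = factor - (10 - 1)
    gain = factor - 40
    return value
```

Transformed code:
def solve(value):
    value = factor * factor
    factor = gain * 19
    value = gain - factor
    log(gain)
    gain = 4 - value
    gain = factor * 34
    value = 11
    factor = factor - 9
    gain = factor - 40
    return value

8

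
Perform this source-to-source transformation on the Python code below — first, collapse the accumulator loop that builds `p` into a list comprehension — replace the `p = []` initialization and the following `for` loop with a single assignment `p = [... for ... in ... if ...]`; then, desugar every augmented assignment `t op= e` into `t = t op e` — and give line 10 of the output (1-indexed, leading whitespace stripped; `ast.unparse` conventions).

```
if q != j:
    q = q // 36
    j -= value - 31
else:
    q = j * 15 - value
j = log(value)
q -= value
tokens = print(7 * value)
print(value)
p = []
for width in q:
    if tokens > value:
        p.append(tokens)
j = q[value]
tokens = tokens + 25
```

p = [tokens for width in q if tokens > value]

Transformed code:
if q != j:
    q = q // 36
    j = j - (value - 31)
else:
    q = j * 15 - value
j = log(value)
q = q - value
tokens = print(7 * value)
print(value)
p = [tokens for width in q if tokens > value]
j = q[value]
tokens = tokens + 25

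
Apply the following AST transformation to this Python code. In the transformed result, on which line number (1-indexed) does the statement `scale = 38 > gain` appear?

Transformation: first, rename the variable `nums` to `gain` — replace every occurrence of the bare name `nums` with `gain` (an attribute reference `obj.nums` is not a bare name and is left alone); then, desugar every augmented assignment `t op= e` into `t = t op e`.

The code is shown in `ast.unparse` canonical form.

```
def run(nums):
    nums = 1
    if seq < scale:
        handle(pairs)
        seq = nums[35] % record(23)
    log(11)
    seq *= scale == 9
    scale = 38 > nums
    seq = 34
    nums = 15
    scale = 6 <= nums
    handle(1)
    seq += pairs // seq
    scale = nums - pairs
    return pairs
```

Transformed code:
def run(gain):
    gain = 1
    if seq < scale:
        handle(pairs)
        seq = gain[35] % record(23)
    log(11)
    seq = seq * (scale == 9)
    scale = 38 > gain
    seq = 34
    gain = 15
    scale = 6 <= gain
    handle(1)
    seq = seq + pairs // seq
    scale = gain - pairs
    return pairs

8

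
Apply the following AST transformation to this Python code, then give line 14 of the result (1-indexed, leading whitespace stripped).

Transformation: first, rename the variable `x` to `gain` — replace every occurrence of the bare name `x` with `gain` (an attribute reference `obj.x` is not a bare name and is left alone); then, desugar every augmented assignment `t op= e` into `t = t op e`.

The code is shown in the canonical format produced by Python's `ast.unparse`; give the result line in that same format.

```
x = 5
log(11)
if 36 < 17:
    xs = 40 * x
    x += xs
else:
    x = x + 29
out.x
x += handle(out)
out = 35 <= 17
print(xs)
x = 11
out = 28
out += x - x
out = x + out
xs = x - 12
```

Transformed code:
gain = 5
log(11)
if 36 < 17:
    xs = 40 * gain
    gain = gain + xs
else:
    gain = gain + 29
out.x
gain = gain + handle(out)
out = 35 <= 17
print(xs)
gain = 11
out = 28
out = out + (gain - gain)
out = gain + out
xs = gain - 12

out = out + (gain - gain)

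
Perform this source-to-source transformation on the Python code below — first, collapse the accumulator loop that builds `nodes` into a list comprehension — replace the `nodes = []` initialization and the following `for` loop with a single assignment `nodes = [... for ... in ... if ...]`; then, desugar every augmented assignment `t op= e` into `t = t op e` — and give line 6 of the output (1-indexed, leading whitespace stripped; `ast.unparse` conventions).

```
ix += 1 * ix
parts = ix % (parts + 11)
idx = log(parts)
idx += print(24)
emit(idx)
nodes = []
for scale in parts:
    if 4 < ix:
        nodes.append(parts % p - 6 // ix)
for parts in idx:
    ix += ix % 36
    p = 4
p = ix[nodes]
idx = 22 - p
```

Transformed code:
ix = ix + 1 * ix
parts = ix % (parts + 11)
idx = log(parts)
idx = idx + print(24)
emit(idx)
nodes = [parts % p - 6 // ix for scale in parts if 4 < ix]
for parts in idx:
    ix = ix + ix % 36
    p = 4
p = ix[nodes]
idx = 22 - p

nodes = [parts % p - 6 // ix for scale in parts if 4 < ix]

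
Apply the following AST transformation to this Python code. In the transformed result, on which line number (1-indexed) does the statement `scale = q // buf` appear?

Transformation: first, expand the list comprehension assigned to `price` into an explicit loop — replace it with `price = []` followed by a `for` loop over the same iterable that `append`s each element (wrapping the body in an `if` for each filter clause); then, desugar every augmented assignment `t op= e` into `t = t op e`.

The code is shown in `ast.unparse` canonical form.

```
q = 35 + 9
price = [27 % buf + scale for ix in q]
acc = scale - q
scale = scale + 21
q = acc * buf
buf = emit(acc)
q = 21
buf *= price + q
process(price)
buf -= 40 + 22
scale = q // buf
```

13

Transformed code:
q = 35 + 9
price = []
for ix in q:
    price.append(27 % buf + scale)
acc = scale - q
scale = scale + 21
q = acc * buf
buf = emit(acc)
q = 21
buf = buf * (price + q)
process(price)
buf = buf - (40 + 22)
scale = q // buf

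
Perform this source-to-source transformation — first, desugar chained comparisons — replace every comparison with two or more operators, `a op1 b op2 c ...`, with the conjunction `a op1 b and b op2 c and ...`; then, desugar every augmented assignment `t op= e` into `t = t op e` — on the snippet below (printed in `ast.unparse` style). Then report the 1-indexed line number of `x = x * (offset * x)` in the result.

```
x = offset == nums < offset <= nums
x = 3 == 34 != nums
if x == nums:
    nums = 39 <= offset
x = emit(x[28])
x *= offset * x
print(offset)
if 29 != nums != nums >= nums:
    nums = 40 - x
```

6

Transformed code:
x = offset == nums and nums < offset and (offset <= nums)
x = 3 == 34 and 34 != nums
if x == nums:
    nums = 39 <= offset
x = emit(x[28])
x = x * (offset * x)
print(offset)
if 29 != nums and nums != nums and (nums >= nums):
    nums = 40 - x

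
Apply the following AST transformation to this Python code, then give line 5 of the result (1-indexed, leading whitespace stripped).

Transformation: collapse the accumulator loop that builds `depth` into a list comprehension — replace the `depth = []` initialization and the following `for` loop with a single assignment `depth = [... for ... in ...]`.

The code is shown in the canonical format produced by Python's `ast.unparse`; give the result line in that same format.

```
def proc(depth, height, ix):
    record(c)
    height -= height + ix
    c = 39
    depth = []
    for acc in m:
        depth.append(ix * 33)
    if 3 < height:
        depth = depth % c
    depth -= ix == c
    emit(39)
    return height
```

Transformed code:
def proc(depth, height, ix):
    record(c)
    height -= height + ix
    c = 39
    depth = [ix * 33 for acc in m]
    if 3 < height:
        depth = depth % c
    depth -= ix == c
    emit(39)
    return height

depth = [ix * 33 for acc in m]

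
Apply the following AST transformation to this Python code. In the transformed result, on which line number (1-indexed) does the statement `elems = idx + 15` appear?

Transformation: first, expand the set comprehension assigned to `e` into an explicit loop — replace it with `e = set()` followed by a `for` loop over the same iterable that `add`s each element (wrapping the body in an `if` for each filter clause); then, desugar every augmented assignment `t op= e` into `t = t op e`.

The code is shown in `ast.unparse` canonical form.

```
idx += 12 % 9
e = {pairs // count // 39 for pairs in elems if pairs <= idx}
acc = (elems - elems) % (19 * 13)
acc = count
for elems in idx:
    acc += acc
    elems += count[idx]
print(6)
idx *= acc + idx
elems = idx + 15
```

13

Transformed code:
idx = idx + 12 % 9
e = set()
for pairs in elems:
    if pairs <= idx:
        e.add(pairs // count // 39)
acc = (elems - elems) % (19 * 13)
acc = count
for elems in idx:
    acc = acc + acc
    elems = elems + count[idx]
print(6)
idx = idx * (acc + idx)
elems = idx + 15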